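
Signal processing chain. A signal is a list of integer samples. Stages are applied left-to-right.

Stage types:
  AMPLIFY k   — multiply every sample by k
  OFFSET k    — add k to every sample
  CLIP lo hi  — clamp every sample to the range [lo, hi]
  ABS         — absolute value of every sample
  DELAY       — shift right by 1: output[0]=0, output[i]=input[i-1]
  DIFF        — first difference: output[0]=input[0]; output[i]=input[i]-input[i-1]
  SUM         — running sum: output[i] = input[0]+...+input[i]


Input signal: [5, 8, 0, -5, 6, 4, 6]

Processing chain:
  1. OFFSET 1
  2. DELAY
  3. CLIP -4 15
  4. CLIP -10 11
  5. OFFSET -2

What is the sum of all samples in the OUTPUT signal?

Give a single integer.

Input: [5, 8, 0, -5, 6, 4, 6]
Stage 1 (OFFSET 1): 5+1=6, 8+1=9, 0+1=1, -5+1=-4, 6+1=7, 4+1=5, 6+1=7 -> [6, 9, 1, -4, 7, 5, 7]
Stage 2 (DELAY): [0, 6, 9, 1, -4, 7, 5] = [0, 6, 9, 1, -4, 7, 5] -> [0, 6, 9, 1, -4, 7, 5]
Stage 3 (CLIP -4 15): clip(0,-4,15)=0, clip(6,-4,15)=6, clip(9,-4,15)=9, clip(1,-4,15)=1, clip(-4,-4,15)=-4, clip(7,-4,15)=7, clip(5,-4,15)=5 -> [0, 6, 9, 1, -4, 7, 5]
Stage 4 (CLIP -10 11): clip(0,-10,11)=0, clip(6,-10,11)=6, clip(9,-10,11)=9, clip(1,-10,11)=1, clip(-4,-10,11)=-4, clip(7,-10,11)=7, clip(5,-10,11)=5 -> [0, 6, 9, 1, -4, 7, 5]
Stage 5 (OFFSET -2): 0+-2=-2, 6+-2=4, 9+-2=7, 1+-2=-1, -4+-2=-6, 7+-2=5, 5+-2=3 -> [-2, 4, 7, -1, -6, 5, 3]
Output sum: 10

Answer: 10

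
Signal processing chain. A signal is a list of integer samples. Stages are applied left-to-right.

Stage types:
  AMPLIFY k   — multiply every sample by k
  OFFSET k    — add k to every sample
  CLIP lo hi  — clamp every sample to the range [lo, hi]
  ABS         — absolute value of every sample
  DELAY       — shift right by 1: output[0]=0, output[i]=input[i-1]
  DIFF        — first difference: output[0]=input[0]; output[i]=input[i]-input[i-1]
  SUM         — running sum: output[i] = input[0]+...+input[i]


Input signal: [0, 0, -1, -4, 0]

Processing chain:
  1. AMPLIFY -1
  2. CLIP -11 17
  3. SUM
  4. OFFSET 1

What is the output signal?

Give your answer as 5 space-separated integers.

Answer: 1 1 2 6 6

Derivation:
Input: [0, 0, -1, -4, 0]
Stage 1 (AMPLIFY -1): 0*-1=0, 0*-1=0, -1*-1=1, -4*-1=4, 0*-1=0 -> [0, 0, 1, 4, 0]
Stage 2 (CLIP -11 17): clip(0,-11,17)=0, clip(0,-11,17)=0, clip(1,-11,17)=1, clip(4,-11,17)=4, clip(0,-11,17)=0 -> [0, 0, 1, 4, 0]
Stage 3 (SUM): sum[0..0]=0, sum[0..1]=0, sum[0..2]=1, sum[0..3]=5, sum[0..4]=5 -> [0, 0, 1, 5, 5]
Stage 4 (OFFSET 1): 0+1=1, 0+1=1, 1+1=2, 5+1=6, 5+1=6 -> [1, 1, 2, 6, 6]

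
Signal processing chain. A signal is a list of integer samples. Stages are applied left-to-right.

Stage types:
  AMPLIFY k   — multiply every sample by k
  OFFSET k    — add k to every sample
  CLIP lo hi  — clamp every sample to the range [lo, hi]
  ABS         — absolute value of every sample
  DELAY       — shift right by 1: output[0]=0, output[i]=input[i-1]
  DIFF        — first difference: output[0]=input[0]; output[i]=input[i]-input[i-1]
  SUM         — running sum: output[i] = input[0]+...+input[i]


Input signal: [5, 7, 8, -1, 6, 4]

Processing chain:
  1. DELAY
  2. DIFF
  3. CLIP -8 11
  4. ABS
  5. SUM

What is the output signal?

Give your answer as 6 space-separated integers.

Answer: 0 5 7 8 16 23

Derivation:
Input: [5, 7, 8, -1, 6, 4]
Stage 1 (DELAY): [0, 5, 7, 8, -1, 6] = [0, 5, 7, 8, -1, 6] -> [0, 5, 7, 8, -1, 6]
Stage 2 (DIFF): s[0]=0, 5-0=5, 7-5=2, 8-7=1, -1-8=-9, 6--1=7 -> [0, 5, 2, 1, -9, 7]
Stage 3 (CLIP -8 11): clip(0,-8,11)=0, clip(5,-8,11)=5, clip(2,-8,11)=2, clip(1,-8,11)=1, clip(-9,-8,11)=-8, clip(7,-8,11)=7 -> [0, 5, 2, 1, -8, 7]
Stage 4 (ABS): |0|=0, |5|=5, |2|=2, |1|=1, |-8|=8, |7|=7 -> [0, 5, 2, 1, 8, 7]
Stage 5 (SUM): sum[0..0]=0, sum[0..1]=5, sum[0..2]=7, sum[0..3]=8, sum[0..4]=16, sum[0..5]=23 -> [0, 5, 7, 8, 16, 23]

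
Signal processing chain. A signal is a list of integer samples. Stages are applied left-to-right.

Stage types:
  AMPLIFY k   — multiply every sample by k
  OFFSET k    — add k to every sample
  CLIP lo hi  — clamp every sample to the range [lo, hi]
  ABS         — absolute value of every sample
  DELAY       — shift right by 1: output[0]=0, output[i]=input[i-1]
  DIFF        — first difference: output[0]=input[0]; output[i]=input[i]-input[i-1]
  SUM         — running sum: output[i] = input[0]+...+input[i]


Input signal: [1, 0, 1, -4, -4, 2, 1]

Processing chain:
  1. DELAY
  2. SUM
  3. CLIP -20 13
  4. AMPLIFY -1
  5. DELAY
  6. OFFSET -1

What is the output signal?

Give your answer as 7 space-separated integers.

Answer: -1 -1 -2 -2 -3 1 5

Derivation:
Input: [1, 0, 1, -4, -4, 2, 1]
Stage 1 (DELAY): [0, 1, 0, 1, -4, -4, 2] = [0, 1, 0, 1, -4, -4, 2] -> [0, 1, 0, 1, -4, -4, 2]
Stage 2 (SUM): sum[0..0]=0, sum[0..1]=1, sum[0..2]=1, sum[0..3]=2, sum[0..4]=-2, sum[0..5]=-6, sum[0..6]=-4 -> [0, 1, 1, 2, -2, -6, -4]
Stage 3 (CLIP -20 13): clip(0,-20,13)=0, clip(1,-20,13)=1, clip(1,-20,13)=1, clip(2,-20,13)=2, clip(-2,-20,13)=-2, clip(-6,-20,13)=-6, clip(-4,-20,13)=-4 -> [0, 1, 1, 2, -2, -6, -4]
Stage 4 (AMPLIFY -1): 0*-1=0, 1*-1=-1, 1*-1=-1, 2*-1=-2, -2*-1=2, -6*-1=6, -4*-1=4 -> [0, -1, -1, -2, 2, 6, 4]
Stage 5 (DELAY): [0, 0, -1, -1, -2, 2, 6] = [0, 0, -1, -1, -2, 2, 6] -> [0, 0, -1, -1, -2, 2, 6]
Stage 6 (OFFSET -1): 0+-1=-1, 0+-1=-1, -1+-1=-2, -1+-1=-2, -2+-1=-3, 2+-1=1, 6+-1=5 -> [-1, -1, -2, -2, -3, 1, 5]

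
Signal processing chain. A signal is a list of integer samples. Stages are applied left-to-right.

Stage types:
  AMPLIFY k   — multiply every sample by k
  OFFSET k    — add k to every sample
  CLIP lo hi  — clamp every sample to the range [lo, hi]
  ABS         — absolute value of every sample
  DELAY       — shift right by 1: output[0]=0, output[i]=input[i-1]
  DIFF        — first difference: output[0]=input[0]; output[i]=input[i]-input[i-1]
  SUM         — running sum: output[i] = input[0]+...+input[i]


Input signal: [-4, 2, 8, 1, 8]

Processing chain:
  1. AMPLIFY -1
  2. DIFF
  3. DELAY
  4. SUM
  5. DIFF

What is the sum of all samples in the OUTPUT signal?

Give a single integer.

Answer: -1

Derivation:
Input: [-4, 2, 8, 1, 8]
Stage 1 (AMPLIFY -1): -4*-1=4, 2*-1=-2, 8*-1=-8, 1*-1=-1, 8*-1=-8 -> [4, -2, -8, -1, -8]
Stage 2 (DIFF): s[0]=4, -2-4=-6, -8--2=-6, -1--8=7, -8--1=-7 -> [4, -6, -6, 7, -7]
Stage 3 (DELAY): [0, 4, -6, -6, 7] = [0, 4, -6, -6, 7] -> [0, 4, -6, -6, 7]
Stage 4 (SUM): sum[0..0]=0, sum[0..1]=4, sum[0..2]=-2, sum[0..3]=-8, sum[0..4]=-1 -> [0, 4, -2, -8, -1]
Stage 5 (DIFF): s[0]=0, 4-0=4, -2-4=-6, -8--2=-6, -1--8=7 -> [0, 4, -6, -6, 7]
Output sum: -1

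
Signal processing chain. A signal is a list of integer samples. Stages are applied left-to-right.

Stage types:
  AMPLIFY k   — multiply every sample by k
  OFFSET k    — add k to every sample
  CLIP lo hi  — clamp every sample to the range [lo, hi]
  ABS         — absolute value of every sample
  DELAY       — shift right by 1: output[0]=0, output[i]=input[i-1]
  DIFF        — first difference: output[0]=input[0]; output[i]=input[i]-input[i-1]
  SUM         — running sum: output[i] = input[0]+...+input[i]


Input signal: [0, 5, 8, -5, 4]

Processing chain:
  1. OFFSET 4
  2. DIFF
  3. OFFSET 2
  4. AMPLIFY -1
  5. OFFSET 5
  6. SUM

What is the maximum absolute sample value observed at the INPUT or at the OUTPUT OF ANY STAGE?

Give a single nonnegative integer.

Answer: 16

Derivation:
Input: [0, 5, 8, -5, 4] (max |s|=8)
Stage 1 (OFFSET 4): 0+4=4, 5+4=9, 8+4=12, -5+4=-1, 4+4=8 -> [4, 9, 12, -1, 8] (max |s|=12)
Stage 2 (DIFF): s[0]=4, 9-4=5, 12-9=3, -1-12=-13, 8--1=9 -> [4, 5, 3, -13, 9] (max |s|=13)
Stage 3 (OFFSET 2): 4+2=6, 5+2=7, 3+2=5, -13+2=-11, 9+2=11 -> [6, 7, 5, -11, 11] (max |s|=11)
Stage 4 (AMPLIFY -1): 6*-1=-6, 7*-1=-7, 5*-1=-5, -11*-1=11, 11*-1=-11 -> [-6, -7, -5, 11, -11] (max |s|=11)
Stage 5 (OFFSET 5): -6+5=-1, -7+5=-2, -5+5=0, 11+5=16, -11+5=-6 -> [-1, -2, 0, 16, -6] (max |s|=16)
Stage 6 (SUM): sum[0..0]=-1, sum[0..1]=-3, sum[0..2]=-3, sum[0..3]=13, sum[0..4]=7 -> [-1, -3, -3, 13, 7] (max |s|=13)
Overall max amplitude: 16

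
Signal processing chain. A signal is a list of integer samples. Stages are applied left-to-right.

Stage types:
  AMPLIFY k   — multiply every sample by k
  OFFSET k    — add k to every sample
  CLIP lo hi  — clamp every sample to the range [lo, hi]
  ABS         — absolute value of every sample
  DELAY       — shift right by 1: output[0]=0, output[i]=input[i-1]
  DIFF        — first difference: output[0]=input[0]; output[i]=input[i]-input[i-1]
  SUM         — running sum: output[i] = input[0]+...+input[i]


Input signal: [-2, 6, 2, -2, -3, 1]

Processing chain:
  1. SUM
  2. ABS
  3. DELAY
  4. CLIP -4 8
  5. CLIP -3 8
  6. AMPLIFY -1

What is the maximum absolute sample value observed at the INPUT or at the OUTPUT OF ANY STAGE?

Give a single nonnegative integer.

Answer: 6

Derivation:
Input: [-2, 6, 2, -2, -3, 1] (max |s|=6)
Stage 1 (SUM): sum[0..0]=-2, sum[0..1]=4, sum[0..2]=6, sum[0..3]=4, sum[0..4]=1, sum[0..5]=2 -> [-2, 4, 6, 4, 1, 2] (max |s|=6)
Stage 2 (ABS): |-2|=2, |4|=4, |6|=6, |4|=4, |1|=1, |2|=2 -> [2, 4, 6, 4, 1, 2] (max |s|=6)
Stage 3 (DELAY): [0, 2, 4, 6, 4, 1] = [0, 2, 4, 6, 4, 1] -> [0, 2, 4, 6, 4, 1] (max |s|=6)
Stage 4 (CLIP -4 8): clip(0,-4,8)=0, clip(2,-4,8)=2, clip(4,-4,8)=4, clip(6,-4,8)=6, clip(4,-4,8)=4, clip(1,-4,8)=1 -> [0, 2, 4, 6, 4, 1] (max |s|=6)
Stage 5 (CLIP -3 8): clip(0,-3,8)=0, clip(2,-3,8)=2, clip(4,-3,8)=4, clip(6,-3,8)=6, clip(4,-3,8)=4, clip(1,-3,8)=1 -> [0, 2, 4, 6, 4, 1] (max |s|=6)
Stage 6 (AMPLIFY -1): 0*-1=0, 2*-1=-2, 4*-1=-4, 6*-1=-6, 4*-1=-4, 1*-1=-1 -> [0, -2, -4, -6, -4, -1] (max |s|=6)
Overall max amplitude: 6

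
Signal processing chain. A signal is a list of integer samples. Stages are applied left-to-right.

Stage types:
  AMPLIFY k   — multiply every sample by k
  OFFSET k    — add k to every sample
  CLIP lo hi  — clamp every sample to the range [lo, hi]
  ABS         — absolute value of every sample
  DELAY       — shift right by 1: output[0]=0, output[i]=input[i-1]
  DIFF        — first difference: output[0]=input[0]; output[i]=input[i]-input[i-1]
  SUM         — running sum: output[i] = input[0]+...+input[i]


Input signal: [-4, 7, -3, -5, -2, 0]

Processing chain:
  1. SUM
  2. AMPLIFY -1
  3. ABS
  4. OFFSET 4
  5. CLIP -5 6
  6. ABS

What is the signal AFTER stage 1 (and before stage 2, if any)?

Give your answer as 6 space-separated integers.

Input: [-4, 7, -3, -5, -2, 0]
Stage 1 (SUM): sum[0..0]=-4, sum[0..1]=3, sum[0..2]=0, sum[0..3]=-5, sum[0..4]=-7, sum[0..5]=-7 -> [-4, 3, 0, -5, -7, -7]

Answer: -4 3 0 -5 -7 -7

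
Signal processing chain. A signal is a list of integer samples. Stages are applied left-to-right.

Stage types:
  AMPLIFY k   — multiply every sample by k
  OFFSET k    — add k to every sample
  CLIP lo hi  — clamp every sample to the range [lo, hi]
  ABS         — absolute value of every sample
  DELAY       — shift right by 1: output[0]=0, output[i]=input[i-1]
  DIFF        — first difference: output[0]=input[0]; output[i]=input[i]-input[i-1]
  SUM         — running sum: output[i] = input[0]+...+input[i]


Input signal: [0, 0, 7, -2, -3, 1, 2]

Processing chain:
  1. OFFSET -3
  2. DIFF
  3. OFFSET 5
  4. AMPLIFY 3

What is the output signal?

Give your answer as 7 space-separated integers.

Answer: 6 15 36 -12 12 27 18

Derivation:
Input: [0, 0, 7, -2, -3, 1, 2]
Stage 1 (OFFSET -3): 0+-3=-3, 0+-3=-3, 7+-3=4, -2+-3=-5, -3+-3=-6, 1+-3=-2, 2+-3=-1 -> [-3, -3, 4, -5, -6, -2, -1]
Stage 2 (DIFF): s[0]=-3, -3--3=0, 4--3=7, -5-4=-9, -6--5=-1, -2--6=4, -1--2=1 -> [-3, 0, 7, -9, -1, 4, 1]
Stage 3 (OFFSET 5): -3+5=2, 0+5=5, 7+5=12, -9+5=-4, -1+5=4, 4+5=9, 1+5=6 -> [2, 5, 12, -4, 4, 9, 6]
Stage 4 (AMPLIFY 3): 2*3=6, 5*3=15, 12*3=36, -4*3=-12, 4*3=12, 9*3=27, 6*3=18 -> [6, 15, 36, -12, 12, 27, 18]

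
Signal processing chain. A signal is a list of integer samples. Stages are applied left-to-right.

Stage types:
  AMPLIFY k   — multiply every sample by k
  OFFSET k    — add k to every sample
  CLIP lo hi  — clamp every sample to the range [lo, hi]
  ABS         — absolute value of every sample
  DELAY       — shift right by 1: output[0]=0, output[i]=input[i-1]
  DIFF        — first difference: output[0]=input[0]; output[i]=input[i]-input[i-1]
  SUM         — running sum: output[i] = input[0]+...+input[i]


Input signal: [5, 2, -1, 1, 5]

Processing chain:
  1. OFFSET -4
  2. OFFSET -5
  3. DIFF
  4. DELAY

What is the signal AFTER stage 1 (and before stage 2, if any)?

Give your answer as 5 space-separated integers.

Input: [5, 2, -1, 1, 5]
Stage 1 (OFFSET -4): 5+-4=1, 2+-4=-2, -1+-4=-5, 1+-4=-3, 5+-4=1 -> [1, -2, -5, -3, 1]

Answer: 1 -2 -5 -3 1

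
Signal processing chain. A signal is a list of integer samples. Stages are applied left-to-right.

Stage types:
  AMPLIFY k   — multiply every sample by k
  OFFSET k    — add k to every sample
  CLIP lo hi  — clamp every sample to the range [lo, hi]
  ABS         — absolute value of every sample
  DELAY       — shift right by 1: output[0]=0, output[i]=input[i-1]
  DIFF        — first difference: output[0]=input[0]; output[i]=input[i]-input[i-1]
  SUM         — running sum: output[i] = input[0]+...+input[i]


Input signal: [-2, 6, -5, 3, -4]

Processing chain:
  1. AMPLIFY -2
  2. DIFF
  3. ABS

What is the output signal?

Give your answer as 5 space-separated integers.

Input: [-2, 6, -5, 3, -4]
Stage 1 (AMPLIFY -2): -2*-2=4, 6*-2=-12, -5*-2=10, 3*-2=-6, -4*-2=8 -> [4, -12, 10, -6, 8]
Stage 2 (DIFF): s[0]=4, -12-4=-16, 10--12=22, -6-10=-16, 8--6=14 -> [4, -16, 22, -16, 14]
Stage 3 (ABS): |4|=4, |-16|=16, |22|=22, |-16|=16, |14|=14 -> [4, 16, 22, 16, 14]

Answer: 4 16 22 16 14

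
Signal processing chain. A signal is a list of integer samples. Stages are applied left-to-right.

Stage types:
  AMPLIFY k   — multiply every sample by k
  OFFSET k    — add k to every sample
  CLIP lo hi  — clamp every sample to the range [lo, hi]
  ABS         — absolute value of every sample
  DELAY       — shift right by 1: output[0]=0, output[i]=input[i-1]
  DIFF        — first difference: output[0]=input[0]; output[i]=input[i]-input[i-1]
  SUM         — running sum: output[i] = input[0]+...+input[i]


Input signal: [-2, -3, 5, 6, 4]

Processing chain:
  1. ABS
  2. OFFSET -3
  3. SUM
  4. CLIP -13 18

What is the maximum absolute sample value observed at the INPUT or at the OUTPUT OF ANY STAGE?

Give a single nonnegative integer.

Answer: 6

Derivation:
Input: [-2, -3, 5, 6, 4] (max |s|=6)
Stage 1 (ABS): |-2|=2, |-3|=3, |5|=5, |6|=6, |4|=4 -> [2, 3, 5, 6, 4] (max |s|=6)
Stage 2 (OFFSET -3): 2+-3=-1, 3+-3=0, 5+-3=2, 6+-3=3, 4+-3=1 -> [-1, 0, 2, 3, 1] (max |s|=3)
Stage 3 (SUM): sum[0..0]=-1, sum[0..1]=-1, sum[0..2]=1, sum[0..3]=4, sum[0..4]=5 -> [-1, -1, 1, 4, 5] (max |s|=5)
Stage 4 (CLIP -13 18): clip(-1,-13,18)=-1, clip(-1,-13,18)=-1, clip(1,-13,18)=1, clip(4,-13,18)=4, clip(5,-13,18)=5 -> [-1, -1, 1, 4, 5] (max |s|=5)
Overall max amplitude: 6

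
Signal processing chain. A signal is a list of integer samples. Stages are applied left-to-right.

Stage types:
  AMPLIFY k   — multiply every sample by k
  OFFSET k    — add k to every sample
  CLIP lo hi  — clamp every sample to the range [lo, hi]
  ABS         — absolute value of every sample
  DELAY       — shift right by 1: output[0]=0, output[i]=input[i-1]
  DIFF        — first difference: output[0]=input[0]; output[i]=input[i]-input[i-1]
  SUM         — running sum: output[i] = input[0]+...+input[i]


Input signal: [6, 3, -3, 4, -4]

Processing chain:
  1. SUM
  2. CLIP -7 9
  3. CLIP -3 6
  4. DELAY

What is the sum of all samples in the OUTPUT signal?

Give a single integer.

Answer: 24

Derivation:
Input: [6, 3, -3, 4, -4]
Stage 1 (SUM): sum[0..0]=6, sum[0..1]=9, sum[0..2]=6, sum[0..3]=10, sum[0..4]=6 -> [6, 9, 6, 10, 6]
Stage 2 (CLIP -7 9): clip(6,-7,9)=6, clip(9,-7,9)=9, clip(6,-7,9)=6, clip(10,-7,9)=9, clip(6,-7,9)=6 -> [6, 9, 6, 9, 6]
Stage 3 (CLIP -3 6): clip(6,-3,6)=6, clip(9,-3,6)=6, clip(6,-3,6)=6, clip(9,-3,6)=6, clip(6,-3,6)=6 -> [6, 6, 6, 6, 6]
Stage 4 (DELAY): [0, 6, 6, 6, 6] = [0, 6, 6, 6, 6] -> [0, 6, 6, 6, 6]
Output sum: 24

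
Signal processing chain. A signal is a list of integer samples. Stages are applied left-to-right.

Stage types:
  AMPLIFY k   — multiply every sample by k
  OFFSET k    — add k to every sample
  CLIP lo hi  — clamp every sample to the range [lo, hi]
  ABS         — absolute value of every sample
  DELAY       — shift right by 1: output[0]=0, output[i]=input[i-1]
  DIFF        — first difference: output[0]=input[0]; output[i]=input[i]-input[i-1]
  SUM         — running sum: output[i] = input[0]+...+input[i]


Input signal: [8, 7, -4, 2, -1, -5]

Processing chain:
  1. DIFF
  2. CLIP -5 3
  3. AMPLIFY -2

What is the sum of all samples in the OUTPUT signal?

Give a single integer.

Answer: 14

Derivation:
Input: [8, 7, -4, 2, -1, -5]
Stage 1 (DIFF): s[0]=8, 7-8=-1, -4-7=-11, 2--4=6, -1-2=-3, -5--1=-4 -> [8, -1, -11, 6, -3, -4]
Stage 2 (CLIP -5 3): clip(8,-5,3)=3, clip(-1,-5,3)=-1, clip(-11,-5,3)=-5, clip(6,-5,3)=3, clip(-3,-5,3)=-3, clip(-4,-5,3)=-4 -> [3, -1, -5, 3, -3, -4]
Stage 3 (AMPLIFY -2): 3*-2=-6, -1*-2=2, -5*-2=10, 3*-2=-6, -3*-2=6, -4*-2=8 -> [-6, 2, 10, -6, 6, 8]
Output sum: 14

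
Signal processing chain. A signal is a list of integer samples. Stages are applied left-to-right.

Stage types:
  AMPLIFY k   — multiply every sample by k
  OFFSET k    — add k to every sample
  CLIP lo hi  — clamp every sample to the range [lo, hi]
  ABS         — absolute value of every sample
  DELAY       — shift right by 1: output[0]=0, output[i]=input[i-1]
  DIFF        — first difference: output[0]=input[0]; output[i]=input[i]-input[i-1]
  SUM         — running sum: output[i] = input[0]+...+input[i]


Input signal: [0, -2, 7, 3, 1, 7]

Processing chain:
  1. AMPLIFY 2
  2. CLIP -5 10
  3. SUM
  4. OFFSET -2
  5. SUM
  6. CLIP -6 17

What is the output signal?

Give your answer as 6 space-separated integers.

Answer: -2 -6 -4 6 17 17

Derivation:
Input: [0, -2, 7, 3, 1, 7]
Stage 1 (AMPLIFY 2): 0*2=0, -2*2=-4, 7*2=14, 3*2=6, 1*2=2, 7*2=14 -> [0, -4, 14, 6, 2, 14]
Stage 2 (CLIP -5 10): clip(0,-5,10)=0, clip(-4,-5,10)=-4, clip(14,-5,10)=10, clip(6,-5,10)=6, clip(2,-5,10)=2, clip(14,-5,10)=10 -> [0, -4, 10, 6, 2, 10]
Stage 3 (SUM): sum[0..0]=0, sum[0..1]=-4, sum[0..2]=6, sum[0..3]=12, sum[0..4]=14, sum[0..5]=24 -> [0, -4, 6, 12, 14, 24]
Stage 4 (OFFSET -2): 0+-2=-2, -4+-2=-6, 6+-2=4, 12+-2=10, 14+-2=12, 24+-2=22 -> [-2, -6, 4, 10, 12, 22]
Stage 5 (SUM): sum[0..0]=-2, sum[0..1]=-8, sum[0..2]=-4, sum[0..3]=6, sum[0..4]=18, sum[0..5]=40 -> [-2, -8, -4, 6, 18, 40]
Stage 6 (CLIP -6 17): clip(-2,-6,17)=-2, clip(-8,-6,17)=-6, clip(-4,-6,17)=-4, clip(6,-6,17)=6, clip(18,-6,17)=17, clip(40,-6,17)=17 -> [-2, -6, -4, 6, 17, 17]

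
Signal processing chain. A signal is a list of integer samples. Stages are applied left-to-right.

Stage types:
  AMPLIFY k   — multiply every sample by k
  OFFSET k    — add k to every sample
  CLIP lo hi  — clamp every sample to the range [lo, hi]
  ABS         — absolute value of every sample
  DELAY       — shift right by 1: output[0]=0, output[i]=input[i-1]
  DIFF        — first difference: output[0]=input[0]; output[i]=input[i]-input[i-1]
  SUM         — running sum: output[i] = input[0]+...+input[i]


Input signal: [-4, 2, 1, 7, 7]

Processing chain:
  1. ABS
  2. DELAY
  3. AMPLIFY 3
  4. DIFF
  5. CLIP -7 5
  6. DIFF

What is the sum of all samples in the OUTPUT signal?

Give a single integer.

Answer: 5

Derivation:
Input: [-4, 2, 1, 7, 7]
Stage 1 (ABS): |-4|=4, |2|=2, |1|=1, |7|=7, |7|=7 -> [4, 2, 1, 7, 7]
Stage 2 (DELAY): [0, 4, 2, 1, 7] = [0, 4, 2, 1, 7] -> [0, 4, 2, 1, 7]
Stage 3 (AMPLIFY 3): 0*3=0, 4*3=12, 2*3=6, 1*3=3, 7*3=21 -> [0, 12, 6, 3, 21]
Stage 4 (DIFF): s[0]=0, 12-0=12, 6-12=-6, 3-6=-3, 21-3=18 -> [0, 12, -6, -3, 18]
Stage 5 (CLIP -7 5): clip(0,-7,5)=0, clip(12,-7,5)=5, clip(-6,-7,5)=-6, clip(-3,-7,5)=-3, clip(18,-7,5)=5 -> [0, 5, -6, -3, 5]
Stage 6 (DIFF): s[0]=0, 5-0=5, -6-5=-11, -3--6=3, 5--3=8 -> [0, 5, -11, 3, 8]
Output sum: 5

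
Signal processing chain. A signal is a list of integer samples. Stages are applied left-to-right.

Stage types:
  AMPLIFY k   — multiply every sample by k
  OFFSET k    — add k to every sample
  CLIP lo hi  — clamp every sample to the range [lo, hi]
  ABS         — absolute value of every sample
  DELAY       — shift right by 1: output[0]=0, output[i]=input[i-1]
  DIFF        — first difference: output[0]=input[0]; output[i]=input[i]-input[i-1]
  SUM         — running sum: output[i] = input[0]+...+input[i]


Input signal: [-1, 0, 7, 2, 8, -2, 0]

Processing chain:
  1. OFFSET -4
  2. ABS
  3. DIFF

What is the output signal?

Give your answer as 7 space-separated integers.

Input: [-1, 0, 7, 2, 8, -2, 0]
Stage 1 (OFFSET -4): -1+-4=-5, 0+-4=-4, 7+-4=3, 2+-4=-2, 8+-4=4, -2+-4=-6, 0+-4=-4 -> [-5, -4, 3, -2, 4, -6, -4]
Stage 2 (ABS): |-5|=5, |-4|=4, |3|=3, |-2|=2, |4|=4, |-6|=6, |-4|=4 -> [5, 4, 3, 2, 4, 6, 4]
Stage 3 (DIFF): s[0]=5, 4-5=-1, 3-4=-1, 2-3=-1, 4-2=2, 6-4=2, 4-6=-2 -> [5, -1, -1, -1, 2, 2, -2]

Answer: 5 -1 -1 -1 2 2 -2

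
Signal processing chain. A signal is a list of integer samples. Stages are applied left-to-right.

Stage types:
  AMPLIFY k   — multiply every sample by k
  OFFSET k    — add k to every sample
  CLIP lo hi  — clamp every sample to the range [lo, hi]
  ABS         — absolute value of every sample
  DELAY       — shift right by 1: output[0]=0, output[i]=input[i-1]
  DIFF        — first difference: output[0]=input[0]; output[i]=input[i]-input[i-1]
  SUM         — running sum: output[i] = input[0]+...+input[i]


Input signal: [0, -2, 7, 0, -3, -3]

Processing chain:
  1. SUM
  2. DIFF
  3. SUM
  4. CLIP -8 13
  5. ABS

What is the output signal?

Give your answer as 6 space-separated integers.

Input: [0, -2, 7, 0, -3, -3]
Stage 1 (SUM): sum[0..0]=0, sum[0..1]=-2, sum[0..2]=5, sum[0..3]=5, sum[0..4]=2, sum[0..5]=-1 -> [0, -2, 5, 5, 2, -1]
Stage 2 (DIFF): s[0]=0, -2-0=-2, 5--2=7, 5-5=0, 2-5=-3, -1-2=-3 -> [0, -2, 7, 0, -3, -3]
Stage 3 (SUM): sum[0..0]=0, sum[0..1]=-2, sum[0..2]=5, sum[0..3]=5, sum[0..4]=2, sum[0..5]=-1 -> [0, -2, 5, 5, 2, -1]
Stage 4 (CLIP -8 13): clip(0,-8,13)=0, clip(-2,-8,13)=-2, clip(5,-8,13)=5, clip(5,-8,13)=5, clip(2,-8,13)=2, clip(-1,-8,13)=-1 -> [0, -2, 5, 5, 2, -1]
Stage 5 (ABS): |0|=0, |-2|=2, |5|=5, |5|=5, |2|=2, |-1|=1 -> [0, 2, 5, 5, 2, 1]

Answer: 0 2 5 5 2 1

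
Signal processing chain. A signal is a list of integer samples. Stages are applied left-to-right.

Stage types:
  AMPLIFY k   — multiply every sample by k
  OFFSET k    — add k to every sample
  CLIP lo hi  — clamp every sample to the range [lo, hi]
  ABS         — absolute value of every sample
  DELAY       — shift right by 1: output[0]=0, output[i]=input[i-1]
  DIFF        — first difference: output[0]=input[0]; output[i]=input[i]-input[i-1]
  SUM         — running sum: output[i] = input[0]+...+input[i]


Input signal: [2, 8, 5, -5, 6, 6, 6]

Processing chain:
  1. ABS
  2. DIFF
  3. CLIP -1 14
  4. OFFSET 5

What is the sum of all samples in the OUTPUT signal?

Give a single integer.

Input: [2, 8, 5, -5, 6, 6, 6]
Stage 1 (ABS): |2|=2, |8|=8, |5|=5, |-5|=5, |6|=6, |6|=6, |6|=6 -> [2, 8, 5, 5, 6, 6, 6]
Stage 2 (DIFF): s[0]=2, 8-2=6, 5-8=-3, 5-5=0, 6-5=1, 6-6=0, 6-6=0 -> [2, 6, -3, 0, 1, 0, 0]
Stage 3 (CLIP -1 14): clip(2,-1,14)=2, clip(6,-1,14)=6, clip(-3,-1,14)=-1, clip(0,-1,14)=0, clip(1,-1,14)=1, clip(0,-1,14)=0, clip(0,-1,14)=0 -> [2, 6, -1, 0, 1, 0, 0]
Stage 4 (OFFSET 5): 2+5=7, 6+5=11, -1+5=4, 0+5=5, 1+5=6, 0+5=5, 0+5=5 -> [7, 11, 4, 5, 6, 5, 5]
Output sum: 43

Answer: 43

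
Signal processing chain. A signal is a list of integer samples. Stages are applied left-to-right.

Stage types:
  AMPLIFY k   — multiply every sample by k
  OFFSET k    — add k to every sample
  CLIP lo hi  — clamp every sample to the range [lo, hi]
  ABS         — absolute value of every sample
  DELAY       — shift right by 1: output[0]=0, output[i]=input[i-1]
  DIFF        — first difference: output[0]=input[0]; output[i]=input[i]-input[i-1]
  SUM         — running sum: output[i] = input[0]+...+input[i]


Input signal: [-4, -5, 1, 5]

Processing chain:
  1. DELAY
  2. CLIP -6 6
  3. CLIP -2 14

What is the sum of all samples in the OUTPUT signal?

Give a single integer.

Input: [-4, -5, 1, 5]
Stage 1 (DELAY): [0, -4, -5, 1] = [0, -4, -5, 1] -> [0, -4, -5, 1]
Stage 2 (CLIP -6 6): clip(0,-6,6)=0, clip(-4,-6,6)=-4, clip(-5,-6,6)=-5, clip(1,-6,6)=1 -> [0, -4, -5, 1]
Stage 3 (CLIP -2 14): clip(0,-2,14)=0, clip(-4,-2,14)=-2, clip(-5,-2,14)=-2, clip(1,-2,14)=1 -> [0, -2, -2, 1]
Output sum: -3

Answer: -3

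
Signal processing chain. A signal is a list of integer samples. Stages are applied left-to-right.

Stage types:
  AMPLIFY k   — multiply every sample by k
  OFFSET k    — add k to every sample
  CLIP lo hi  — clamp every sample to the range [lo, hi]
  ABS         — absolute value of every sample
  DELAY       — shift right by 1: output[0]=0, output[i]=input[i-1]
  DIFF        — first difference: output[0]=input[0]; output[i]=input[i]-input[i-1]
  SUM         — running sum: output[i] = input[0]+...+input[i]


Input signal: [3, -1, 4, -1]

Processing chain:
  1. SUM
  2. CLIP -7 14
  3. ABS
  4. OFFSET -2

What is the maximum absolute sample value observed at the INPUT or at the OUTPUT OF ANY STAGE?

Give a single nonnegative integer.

Input: [3, -1, 4, -1] (max |s|=4)
Stage 1 (SUM): sum[0..0]=3, sum[0..1]=2, sum[0..2]=6, sum[0..3]=5 -> [3, 2, 6, 5] (max |s|=6)
Stage 2 (CLIP -7 14): clip(3,-7,14)=3, clip(2,-7,14)=2, clip(6,-7,14)=6, clip(5,-7,14)=5 -> [3, 2, 6, 5] (max |s|=6)
Stage 3 (ABS): |3|=3, |2|=2, |6|=6, |5|=5 -> [3, 2, 6, 5] (max |s|=6)
Stage 4 (OFFSET -2): 3+-2=1, 2+-2=0, 6+-2=4, 5+-2=3 -> [1, 0, 4, 3] (max |s|=4)
Overall max amplitude: 6

Answer: 6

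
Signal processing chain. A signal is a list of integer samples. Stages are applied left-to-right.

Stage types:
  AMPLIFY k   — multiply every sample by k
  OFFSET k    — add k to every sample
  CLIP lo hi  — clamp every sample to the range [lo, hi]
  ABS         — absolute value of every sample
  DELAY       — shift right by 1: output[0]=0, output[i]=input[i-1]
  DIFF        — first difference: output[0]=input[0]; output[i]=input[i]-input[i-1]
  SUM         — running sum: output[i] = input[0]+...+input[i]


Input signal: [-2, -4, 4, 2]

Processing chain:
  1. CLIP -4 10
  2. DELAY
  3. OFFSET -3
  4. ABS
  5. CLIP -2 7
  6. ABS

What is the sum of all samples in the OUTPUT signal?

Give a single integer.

Input: [-2, -4, 4, 2]
Stage 1 (CLIP -4 10): clip(-2,-4,10)=-2, clip(-4,-4,10)=-4, clip(4,-4,10)=4, clip(2,-4,10)=2 -> [-2, -4, 4, 2]
Stage 2 (DELAY): [0, -2, -4, 4] = [0, -2, -4, 4] -> [0, -2, -4, 4]
Stage 3 (OFFSET -3): 0+-3=-3, -2+-3=-5, -4+-3=-7, 4+-3=1 -> [-3, -5, -7, 1]
Stage 4 (ABS): |-3|=3, |-5|=5, |-7|=7, |1|=1 -> [3, 5, 7, 1]
Stage 5 (CLIP -2 7): clip(3,-2,7)=3, clip(5,-2,7)=5, clip(7,-2,7)=7, clip(1,-2,7)=1 -> [3, 5, 7, 1]
Stage 6 (ABS): |3|=3, |5|=5, |7|=7, |1|=1 -> [3, 5, 7, 1]
Output sum: 16

Answer: 16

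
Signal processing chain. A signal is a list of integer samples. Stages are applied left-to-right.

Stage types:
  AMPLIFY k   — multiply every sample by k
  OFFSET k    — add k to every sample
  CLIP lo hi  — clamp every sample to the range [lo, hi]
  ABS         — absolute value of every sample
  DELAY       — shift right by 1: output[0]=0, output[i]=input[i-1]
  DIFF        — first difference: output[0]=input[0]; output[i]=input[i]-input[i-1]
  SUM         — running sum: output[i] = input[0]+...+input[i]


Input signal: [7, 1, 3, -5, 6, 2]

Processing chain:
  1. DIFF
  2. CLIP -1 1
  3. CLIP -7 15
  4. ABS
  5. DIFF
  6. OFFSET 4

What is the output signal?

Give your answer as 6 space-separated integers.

Input: [7, 1, 3, -5, 6, 2]
Stage 1 (DIFF): s[0]=7, 1-7=-6, 3-1=2, -5-3=-8, 6--5=11, 2-6=-4 -> [7, -6, 2, -8, 11, -4]
Stage 2 (CLIP -1 1): clip(7,-1,1)=1, clip(-6,-1,1)=-1, clip(2,-1,1)=1, clip(-8,-1,1)=-1, clip(11,-1,1)=1, clip(-4,-1,1)=-1 -> [1, -1, 1, -1, 1, -1]
Stage 3 (CLIP -7 15): clip(1,-7,15)=1, clip(-1,-7,15)=-1, clip(1,-7,15)=1, clip(-1,-7,15)=-1, clip(1,-7,15)=1, clip(-1,-7,15)=-1 -> [1, -1, 1, -1, 1, -1]
Stage 4 (ABS): |1|=1, |-1|=1, |1|=1, |-1|=1, |1|=1, |-1|=1 -> [1, 1, 1, 1, 1, 1]
Stage 5 (DIFF): s[0]=1, 1-1=0, 1-1=0, 1-1=0, 1-1=0, 1-1=0 -> [1, 0, 0, 0, 0, 0]
Stage 6 (OFFSET 4): 1+4=5, 0+4=4, 0+4=4, 0+4=4, 0+4=4, 0+4=4 -> [5, 4, 4, 4, 4, 4]

Answer: 5 4 4 4 4 4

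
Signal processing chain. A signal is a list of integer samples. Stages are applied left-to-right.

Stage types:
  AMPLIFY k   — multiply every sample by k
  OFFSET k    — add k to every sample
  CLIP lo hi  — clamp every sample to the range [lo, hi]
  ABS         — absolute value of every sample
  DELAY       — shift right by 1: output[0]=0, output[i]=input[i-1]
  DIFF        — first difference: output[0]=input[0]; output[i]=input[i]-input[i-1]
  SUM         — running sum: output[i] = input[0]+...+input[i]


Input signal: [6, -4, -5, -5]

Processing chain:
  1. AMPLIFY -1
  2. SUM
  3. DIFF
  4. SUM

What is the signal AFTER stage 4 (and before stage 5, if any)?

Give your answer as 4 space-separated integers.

Input: [6, -4, -5, -5]
Stage 1 (AMPLIFY -1): 6*-1=-6, -4*-1=4, -5*-1=5, -5*-1=5 -> [-6, 4, 5, 5]
Stage 2 (SUM): sum[0..0]=-6, sum[0..1]=-2, sum[0..2]=3, sum[0..3]=8 -> [-6, -2, 3, 8]
Stage 3 (DIFF): s[0]=-6, -2--6=4, 3--2=5, 8-3=5 -> [-6, 4, 5, 5]
Stage 4 (SUM): sum[0..0]=-6, sum[0..1]=-2, sum[0..2]=3, sum[0..3]=8 -> [-6, -2, 3, 8]

Answer: -6 -2 3 8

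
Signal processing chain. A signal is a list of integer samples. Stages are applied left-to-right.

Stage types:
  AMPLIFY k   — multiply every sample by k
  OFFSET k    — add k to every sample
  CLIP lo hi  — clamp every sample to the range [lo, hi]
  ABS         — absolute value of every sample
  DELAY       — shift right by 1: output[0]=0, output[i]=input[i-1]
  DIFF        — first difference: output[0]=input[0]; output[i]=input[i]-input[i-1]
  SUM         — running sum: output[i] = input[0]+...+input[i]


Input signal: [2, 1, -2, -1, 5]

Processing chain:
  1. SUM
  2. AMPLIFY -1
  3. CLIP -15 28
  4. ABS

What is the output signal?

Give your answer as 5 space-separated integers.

Answer: 2 3 1 0 5

Derivation:
Input: [2, 1, -2, -1, 5]
Stage 1 (SUM): sum[0..0]=2, sum[0..1]=3, sum[0..2]=1, sum[0..3]=0, sum[0..4]=5 -> [2, 3, 1, 0, 5]
Stage 2 (AMPLIFY -1): 2*-1=-2, 3*-1=-3, 1*-1=-1, 0*-1=0, 5*-1=-5 -> [-2, -3, -1, 0, -5]
Stage 3 (CLIP -15 28): clip(-2,-15,28)=-2, clip(-3,-15,28)=-3, clip(-1,-15,28)=-1, clip(0,-15,28)=0, clip(-5,-15,28)=-5 -> [-2, -3, -1, 0, -5]
Stage 4 (ABS): |-2|=2, |-3|=3, |-1|=1, |0|=0, |-5|=5 -> [2, 3, 1, 0, 5]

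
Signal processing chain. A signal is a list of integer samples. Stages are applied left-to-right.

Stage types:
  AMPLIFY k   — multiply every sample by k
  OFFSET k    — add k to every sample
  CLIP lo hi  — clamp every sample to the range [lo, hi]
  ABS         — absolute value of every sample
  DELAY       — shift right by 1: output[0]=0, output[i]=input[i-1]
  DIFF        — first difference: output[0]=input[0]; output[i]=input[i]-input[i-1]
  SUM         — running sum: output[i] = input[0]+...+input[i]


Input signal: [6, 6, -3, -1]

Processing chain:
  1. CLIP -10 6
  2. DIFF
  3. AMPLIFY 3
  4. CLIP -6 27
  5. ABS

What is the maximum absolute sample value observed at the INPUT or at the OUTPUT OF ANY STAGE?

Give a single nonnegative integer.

Input: [6, 6, -3, -1] (max |s|=6)
Stage 1 (CLIP -10 6): clip(6,-10,6)=6, clip(6,-10,6)=6, clip(-3,-10,6)=-3, clip(-1,-10,6)=-1 -> [6, 6, -3, -1] (max |s|=6)
Stage 2 (DIFF): s[0]=6, 6-6=0, -3-6=-9, -1--3=2 -> [6, 0, -9, 2] (max |s|=9)
Stage 3 (AMPLIFY 3): 6*3=18, 0*3=0, -9*3=-27, 2*3=6 -> [18, 0, -27, 6] (max |s|=27)
Stage 4 (CLIP -6 27): clip(18,-6,27)=18, clip(0,-6,27)=0, clip(-27,-6,27)=-6, clip(6,-6,27)=6 -> [18, 0, -6, 6] (max |s|=18)
Stage 5 (ABS): |18|=18, |0|=0, |-6|=6, |6|=6 -> [18, 0, 6, 6] (max |s|=18)
Overall max amplitude: 27

Answer: 27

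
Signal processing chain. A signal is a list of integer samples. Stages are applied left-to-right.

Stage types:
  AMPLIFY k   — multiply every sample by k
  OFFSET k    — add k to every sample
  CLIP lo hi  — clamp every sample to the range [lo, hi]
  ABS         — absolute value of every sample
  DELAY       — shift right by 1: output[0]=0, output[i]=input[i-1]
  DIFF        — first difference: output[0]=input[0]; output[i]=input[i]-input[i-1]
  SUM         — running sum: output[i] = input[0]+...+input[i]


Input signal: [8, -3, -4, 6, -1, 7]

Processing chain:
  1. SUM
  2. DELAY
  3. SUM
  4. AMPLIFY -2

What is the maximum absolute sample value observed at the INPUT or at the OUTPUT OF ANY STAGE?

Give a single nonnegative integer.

Answer: 54

Derivation:
Input: [8, -3, -4, 6, -1, 7] (max |s|=8)
Stage 1 (SUM): sum[0..0]=8, sum[0..1]=5, sum[0..2]=1, sum[0..3]=7, sum[0..4]=6, sum[0..5]=13 -> [8, 5, 1, 7, 6, 13] (max |s|=13)
Stage 2 (DELAY): [0, 8, 5, 1, 7, 6] = [0, 8, 5, 1, 7, 6] -> [0, 8, 5, 1, 7, 6] (max |s|=8)
Stage 3 (SUM): sum[0..0]=0, sum[0..1]=8, sum[0..2]=13, sum[0..3]=14, sum[0..4]=21, sum[0..5]=27 -> [0, 8, 13, 14, 21, 27] (max |s|=27)
Stage 4 (AMPLIFY -2): 0*-2=0, 8*-2=-16, 13*-2=-26, 14*-2=-28, 21*-2=-42, 27*-2=-54 -> [0, -16, -26, -28, -42, -54] (max |s|=54)
Overall max amplitude: 54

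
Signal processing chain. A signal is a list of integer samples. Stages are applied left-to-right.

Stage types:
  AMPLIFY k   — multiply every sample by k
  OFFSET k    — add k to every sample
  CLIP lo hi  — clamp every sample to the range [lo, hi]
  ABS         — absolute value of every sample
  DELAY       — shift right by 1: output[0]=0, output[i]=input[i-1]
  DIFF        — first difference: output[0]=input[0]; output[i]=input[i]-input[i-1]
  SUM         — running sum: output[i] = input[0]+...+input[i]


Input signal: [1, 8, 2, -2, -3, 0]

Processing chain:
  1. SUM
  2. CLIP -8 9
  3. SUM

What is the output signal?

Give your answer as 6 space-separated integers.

Answer: 1 10 19 28 34 40

Derivation:
Input: [1, 8, 2, -2, -3, 0]
Stage 1 (SUM): sum[0..0]=1, sum[0..1]=9, sum[0..2]=11, sum[0..3]=9, sum[0..4]=6, sum[0..5]=6 -> [1, 9, 11, 9, 6, 6]
Stage 2 (CLIP -8 9): clip(1,-8,9)=1, clip(9,-8,9)=9, clip(11,-8,9)=9, clip(9,-8,9)=9, clip(6,-8,9)=6, clip(6,-8,9)=6 -> [1, 9, 9, 9, 6, 6]
Stage 3 (SUM): sum[0..0]=1, sum[0..1]=10, sum[0..2]=19, sum[0..3]=28, sum[0..4]=34, sum[0..5]=40 -> [1, 10, 19, 28, 34, 40]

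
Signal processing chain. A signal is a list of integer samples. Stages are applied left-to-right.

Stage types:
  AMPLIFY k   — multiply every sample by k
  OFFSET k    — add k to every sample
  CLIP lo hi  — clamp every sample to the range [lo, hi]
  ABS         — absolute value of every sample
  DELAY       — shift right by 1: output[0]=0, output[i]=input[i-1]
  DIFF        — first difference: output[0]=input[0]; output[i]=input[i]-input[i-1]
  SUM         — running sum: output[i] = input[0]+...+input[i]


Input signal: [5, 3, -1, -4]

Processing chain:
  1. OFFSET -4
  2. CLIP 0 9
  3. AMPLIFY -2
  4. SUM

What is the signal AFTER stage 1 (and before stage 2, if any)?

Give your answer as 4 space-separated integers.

Answer: 1 -1 -5 -8

Derivation:
Input: [5, 3, -1, -4]
Stage 1 (OFFSET -4): 5+-4=1, 3+-4=-1, -1+-4=-5, -4+-4=-8 -> [1, -1, -5, -8]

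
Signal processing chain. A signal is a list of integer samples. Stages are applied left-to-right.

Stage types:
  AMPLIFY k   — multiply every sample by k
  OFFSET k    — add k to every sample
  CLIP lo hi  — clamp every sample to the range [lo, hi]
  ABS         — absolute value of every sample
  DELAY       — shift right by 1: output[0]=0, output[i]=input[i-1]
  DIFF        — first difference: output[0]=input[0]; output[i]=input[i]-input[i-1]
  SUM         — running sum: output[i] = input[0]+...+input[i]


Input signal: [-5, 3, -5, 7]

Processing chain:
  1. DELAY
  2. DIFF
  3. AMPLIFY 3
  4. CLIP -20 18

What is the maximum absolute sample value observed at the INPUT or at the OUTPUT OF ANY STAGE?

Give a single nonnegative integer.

Answer: 24

Derivation:
Input: [-5, 3, -5, 7] (max |s|=7)
Stage 1 (DELAY): [0, -5, 3, -5] = [0, -5, 3, -5] -> [0, -5, 3, -5] (max |s|=5)
Stage 2 (DIFF): s[0]=0, -5-0=-5, 3--5=8, -5-3=-8 -> [0, -5, 8, -8] (max |s|=8)
Stage 3 (AMPLIFY 3): 0*3=0, -5*3=-15, 8*3=24, -8*3=-24 -> [0, -15, 24, -24] (max |s|=24)
Stage 4 (CLIP -20 18): clip(0,-20,18)=0, clip(-15,-20,18)=-15, clip(24,-20,18)=18, clip(-24,-20,18)=-20 -> [0, -15, 18, -20] (max |s|=20)
Overall max amplitude: 24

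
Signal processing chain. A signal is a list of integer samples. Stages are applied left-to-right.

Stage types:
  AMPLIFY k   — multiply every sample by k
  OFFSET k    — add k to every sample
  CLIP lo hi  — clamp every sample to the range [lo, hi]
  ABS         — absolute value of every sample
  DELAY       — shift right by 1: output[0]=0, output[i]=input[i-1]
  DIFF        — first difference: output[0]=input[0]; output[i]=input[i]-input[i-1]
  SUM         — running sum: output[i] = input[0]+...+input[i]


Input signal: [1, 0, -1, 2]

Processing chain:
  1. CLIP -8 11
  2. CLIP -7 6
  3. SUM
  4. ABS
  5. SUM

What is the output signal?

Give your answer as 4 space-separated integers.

Answer: 1 2 2 4

Derivation:
Input: [1, 0, -1, 2]
Stage 1 (CLIP -8 11): clip(1,-8,11)=1, clip(0,-8,11)=0, clip(-1,-8,11)=-1, clip(2,-8,11)=2 -> [1, 0, -1, 2]
Stage 2 (CLIP -7 6): clip(1,-7,6)=1, clip(0,-7,6)=0, clip(-1,-7,6)=-1, clip(2,-7,6)=2 -> [1, 0, -1, 2]
Stage 3 (SUM): sum[0..0]=1, sum[0..1]=1, sum[0..2]=0, sum[0..3]=2 -> [1, 1, 0, 2]
Stage 4 (ABS): |1|=1, |1|=1, |0|=0, |2|=2 -> [1, 1, 0, 2]
Stage 5 (SUM): sum[0..0]=1, sum[0..1]=2, sum[0..2]=2, sum[0..3]=4 -> [1, 2, 2, 4]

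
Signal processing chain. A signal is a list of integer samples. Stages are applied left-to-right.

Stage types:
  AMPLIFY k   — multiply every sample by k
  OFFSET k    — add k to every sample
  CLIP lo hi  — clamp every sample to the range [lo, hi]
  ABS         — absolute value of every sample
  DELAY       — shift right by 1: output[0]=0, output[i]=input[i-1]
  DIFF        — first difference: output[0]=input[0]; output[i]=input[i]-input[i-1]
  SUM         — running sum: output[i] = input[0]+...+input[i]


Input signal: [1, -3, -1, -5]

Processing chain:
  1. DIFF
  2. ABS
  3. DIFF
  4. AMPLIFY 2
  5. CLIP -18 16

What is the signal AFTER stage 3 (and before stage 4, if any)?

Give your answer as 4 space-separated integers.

Answer: 1 3 -2 2

Derivation:
Input: [1, -3, -1, -5]
Stage 1 (DIFF): s[0]=1, -3-1=-4, -1--3=2, -5--1=-4 -> [1, -4, 2, -4]
Stage 2 (ABS): |1|=1, |-4|=4, |2|=2, |-4|=4 -> [1, 4, 2, 4]
Stage 3 (DIFF): s[0]=1, 4-1=3, 2-4=-2, 4-2=2 -> [1, 3, -2, 2]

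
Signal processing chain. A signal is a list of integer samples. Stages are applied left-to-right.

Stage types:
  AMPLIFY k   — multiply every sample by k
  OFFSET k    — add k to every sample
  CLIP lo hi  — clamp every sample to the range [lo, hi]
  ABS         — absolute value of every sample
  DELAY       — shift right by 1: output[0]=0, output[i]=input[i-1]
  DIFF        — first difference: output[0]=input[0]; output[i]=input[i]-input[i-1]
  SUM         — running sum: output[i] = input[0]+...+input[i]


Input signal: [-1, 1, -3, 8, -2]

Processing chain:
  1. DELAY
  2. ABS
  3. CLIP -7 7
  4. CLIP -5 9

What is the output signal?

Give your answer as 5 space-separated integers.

Input: [-1, 1, -3, 8, -2]
Stage 1 (DELAY): [0, -1, 1, -3, 8] = [0, -1, 1, -3, 8] -> [0, -1, 1, -3, 8]
Stage 2 (ABS): |0|=0, |-1|=1, |1|=1, |-3|=3, |8|=8 -> [0, 1, 1, 3, 8]
Stage 3 (CLIP -7 7): clip(0,-7,7)=0, clip(1,-7,7)=1, clip(1,-7,7)=1, clip(3,-7,7)=3, clip(8,-7,7)=7 -> [0, 1, 1, 3, 7]
Stage 4 (CLIP -5 9): clip(0,-5,9)=0, clip(1,-5,9)=1, clip(1,-5,9)=1, clip(3,-5,9)=3, clip(7,-5,9)=7 -> [0, 1, 1, 3, 7]

Answer: 0 1 1 3 7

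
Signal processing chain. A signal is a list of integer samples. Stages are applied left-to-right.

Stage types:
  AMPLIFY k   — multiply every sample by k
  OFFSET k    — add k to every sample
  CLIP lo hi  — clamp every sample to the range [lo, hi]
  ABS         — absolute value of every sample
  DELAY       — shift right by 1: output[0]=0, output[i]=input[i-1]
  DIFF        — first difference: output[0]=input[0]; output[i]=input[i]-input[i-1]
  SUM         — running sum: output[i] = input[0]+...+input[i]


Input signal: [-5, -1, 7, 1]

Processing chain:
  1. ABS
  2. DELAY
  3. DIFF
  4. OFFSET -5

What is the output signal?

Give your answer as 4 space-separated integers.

Answer: -5 0 -9 1

Derivation:
Input: [-5, -1, 7, 1]
Stage 1 (ABS): |-5|=5, |-1|=1, |7|=7, |1|=1 -> [5, 1, 7, 1]
Stage 2 (DELAY): [0, 5, 1, 7] = [0, 5, 1, 7] -> [0, 5, 1, 7]
Stage 3 (DIFF): s[0]=0, 5-0=5, 1-5=-4, 7-1=6 -> [0, 5, -4, 6]
Stage 4 (OFFSET -5): 0+-5=-5, 5+-5=0, -4+-5=-9, 6+-5=1 -> [-5, 0, -9, 1]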